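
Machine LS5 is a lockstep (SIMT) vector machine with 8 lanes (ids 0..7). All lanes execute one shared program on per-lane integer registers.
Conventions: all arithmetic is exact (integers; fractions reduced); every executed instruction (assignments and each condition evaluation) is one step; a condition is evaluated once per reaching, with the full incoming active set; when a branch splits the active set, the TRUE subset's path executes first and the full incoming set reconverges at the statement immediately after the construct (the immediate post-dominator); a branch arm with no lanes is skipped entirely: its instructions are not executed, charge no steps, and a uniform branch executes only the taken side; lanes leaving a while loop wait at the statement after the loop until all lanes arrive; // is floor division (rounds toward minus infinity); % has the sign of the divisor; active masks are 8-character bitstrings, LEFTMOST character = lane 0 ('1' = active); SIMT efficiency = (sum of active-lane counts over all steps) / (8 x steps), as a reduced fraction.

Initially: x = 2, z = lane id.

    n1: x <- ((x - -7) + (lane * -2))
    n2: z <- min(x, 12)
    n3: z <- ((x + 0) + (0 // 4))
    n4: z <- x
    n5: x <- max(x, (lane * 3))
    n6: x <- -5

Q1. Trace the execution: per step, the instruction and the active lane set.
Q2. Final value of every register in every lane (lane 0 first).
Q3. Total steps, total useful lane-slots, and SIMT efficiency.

step 0: x <- ((x - -7) + (lane * -2)) 11111111
step 1: z <- min(x, 12)              11111111
step 2: z <- ((x + 0) + (0 // 4))    11111111
step 3: z <- x                       11111111
step 4: x <- max(x, (lane * 3))      11111111
step 5: x <- -5                      11111111

Answer: 6 steps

x: -5,-5,-5,-5,-5,-5,-5,-5
z: 9,7,5,3,1,-1,-3,-5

steps = 6; useful = 48; efficiency = 48/48 = 1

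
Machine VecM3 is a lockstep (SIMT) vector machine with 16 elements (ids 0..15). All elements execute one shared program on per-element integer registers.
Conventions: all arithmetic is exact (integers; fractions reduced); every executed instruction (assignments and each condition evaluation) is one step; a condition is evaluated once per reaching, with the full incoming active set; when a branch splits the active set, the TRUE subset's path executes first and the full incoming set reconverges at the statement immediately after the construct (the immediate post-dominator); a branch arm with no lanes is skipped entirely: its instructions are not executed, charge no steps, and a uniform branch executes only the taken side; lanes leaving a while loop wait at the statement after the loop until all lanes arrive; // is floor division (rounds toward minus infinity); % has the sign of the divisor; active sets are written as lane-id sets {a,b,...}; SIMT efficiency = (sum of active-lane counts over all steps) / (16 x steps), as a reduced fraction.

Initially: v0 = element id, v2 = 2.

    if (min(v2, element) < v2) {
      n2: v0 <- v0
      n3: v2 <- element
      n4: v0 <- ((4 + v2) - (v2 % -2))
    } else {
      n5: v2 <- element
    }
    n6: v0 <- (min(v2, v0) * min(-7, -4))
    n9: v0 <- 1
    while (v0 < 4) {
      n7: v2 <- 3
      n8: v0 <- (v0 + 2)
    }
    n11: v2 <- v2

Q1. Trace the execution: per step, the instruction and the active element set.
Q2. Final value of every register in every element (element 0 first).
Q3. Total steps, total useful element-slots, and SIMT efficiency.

step 0: eval (min(v2, element) < v2) {0,1,2,3,4,5,6,7,8,9,10,11,12,13,14,15}
step 1: v0 <- v0                     {0,1}
step 2: v2 <- element                {0,1}
step 3: v0 <- ((4 + v2) - (v2 % -2)) {0,1}
step 4: v2 <- element                {2,3,4,5,6,7,8,9,10,11,12,13,14,15}
step 5: v0 <- (min(v2, v0) * min(-7, -4)) {0,1,2,3,4,5,6,7,8,9,10,11,12,13,14,15}
step 6: v0 <- 1                      {0,1,2,3,4,5,6,7,8,9,10,11,12,13,14,15}
step 7: eval (v0 < 4)                {0,1,2,3,4,5,6,7,8,9,10,11,12,13,14,15}
step 8: v2 <- 3                      {0,1,2,3,4,5,6,7,8,9,10,11,12,13,14,15}
step 9: v0 <- (v0 + 2)               {0,1,2,3,4,5,6,7,8,9,10,11,12,13,14,15}
step 10: eval (v0 < 4)                {0,1,2,3,4,5,6,7,8,9,10,11,12,13,14,15}
step 11: v2 <- 3                      {0,1,2,3,4,5,6,7,8,9,10,11,12,13,14,15}
step 12: v0 <- (v0 + 2)               {0,1,2,3,4,5,6,7,8,9,10,11,12,13,14,15}
step 13: eval (v0 < 4)                {0,1,2,3,4,5,6,7,8,9,10,11,12,13,14,15}
step 14: v2 <- v2                     {0,1,2,3,4,5,6,7,8,9,10,11,12,13,14,15}

Answer: 15 steps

v0: 5,5,5,5,5,5,5,5,5,5,5,5,5,5,5,5
v2: 3,3,3,3,3,3,3,3,3,3,3,3,3,3,3,3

steps = 15; useful = 196; efficiency = 196/240 = 49/60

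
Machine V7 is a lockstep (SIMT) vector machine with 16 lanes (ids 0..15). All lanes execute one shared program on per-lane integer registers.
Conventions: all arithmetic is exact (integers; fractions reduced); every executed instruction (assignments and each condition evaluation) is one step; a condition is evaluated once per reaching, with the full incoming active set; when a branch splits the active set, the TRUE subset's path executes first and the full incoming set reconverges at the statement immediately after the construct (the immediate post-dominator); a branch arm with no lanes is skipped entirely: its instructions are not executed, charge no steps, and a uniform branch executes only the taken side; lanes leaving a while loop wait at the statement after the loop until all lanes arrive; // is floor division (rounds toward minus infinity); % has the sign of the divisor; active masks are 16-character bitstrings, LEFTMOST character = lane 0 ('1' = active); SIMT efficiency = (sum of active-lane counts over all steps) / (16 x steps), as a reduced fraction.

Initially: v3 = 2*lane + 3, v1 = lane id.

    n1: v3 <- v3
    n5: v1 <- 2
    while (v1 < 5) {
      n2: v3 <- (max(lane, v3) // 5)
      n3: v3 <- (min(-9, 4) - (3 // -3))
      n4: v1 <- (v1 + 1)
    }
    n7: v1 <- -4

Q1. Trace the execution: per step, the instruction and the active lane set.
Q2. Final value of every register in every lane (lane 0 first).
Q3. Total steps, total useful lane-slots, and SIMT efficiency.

step 0: v3 <- v3                     1111111111111111
step 1: v1 <- 2                      1111111111111111
step 2: eval (v1 < 5)                1111111111111111
step 3: v3 <- (max(lane, v3) // 5)   1111111111111111
step 4: v3 <- (min(-9, 4) - (3 // -3)) 1111111111111111
step 5: v1 <- (v1 + 1)               1111111111111111
step 6: eval (v1 < 5)                1111111111111111
step 7: v3 <- (max(lane, v3) // 5)   1111111111111111
step 8: v3 <- (min(-9, 4) - (3 // -3)) 1111111111111111
step 9: v1 <- (v1 + 1)               1111111111111111
step 10: eval (v1 < 5)                1111111111111111
step 11: v3 <- (max(lane, v3) // 5)   1111111111111111
step 12: v3 <- (min(-9, 4) - (3 // -3)) 1111111111111111
step 13: v1 <- (v1 + 1)               1111111111111111
step 14: eval (v1 < 5)                1111111111111111
step 15: v1 <- -4                     1111111111111111

Answer: 16 steps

v3: -8,-8,-8,-8,-8,-8,-8,-8,-8,-8,-8,-8,-8,-8,-8,-8
v1: -4,-4,-4,-4,-4,-4,-4,-4,-4,-4,-4,-4,-4,-4,-4,-4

steps = 16; useful = 256; efficiency = 256/256 = 1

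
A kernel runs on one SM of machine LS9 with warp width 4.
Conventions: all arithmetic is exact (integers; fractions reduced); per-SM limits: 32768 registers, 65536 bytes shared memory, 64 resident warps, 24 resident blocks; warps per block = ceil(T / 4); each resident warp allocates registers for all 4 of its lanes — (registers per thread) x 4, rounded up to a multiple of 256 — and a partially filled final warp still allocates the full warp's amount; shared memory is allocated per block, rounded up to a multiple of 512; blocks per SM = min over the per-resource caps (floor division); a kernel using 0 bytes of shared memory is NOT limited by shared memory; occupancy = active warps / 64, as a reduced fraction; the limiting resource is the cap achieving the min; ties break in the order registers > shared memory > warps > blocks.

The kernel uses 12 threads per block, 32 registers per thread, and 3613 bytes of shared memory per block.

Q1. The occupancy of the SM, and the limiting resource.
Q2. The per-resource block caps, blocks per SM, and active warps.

Answer: occupancy 3/4, limited by shared memory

registers: 42 blocks
shared memory: 16 blocks
warps: 21 blocks
blocks: 24 blocks

Answer: 16 blocks, 48 active warps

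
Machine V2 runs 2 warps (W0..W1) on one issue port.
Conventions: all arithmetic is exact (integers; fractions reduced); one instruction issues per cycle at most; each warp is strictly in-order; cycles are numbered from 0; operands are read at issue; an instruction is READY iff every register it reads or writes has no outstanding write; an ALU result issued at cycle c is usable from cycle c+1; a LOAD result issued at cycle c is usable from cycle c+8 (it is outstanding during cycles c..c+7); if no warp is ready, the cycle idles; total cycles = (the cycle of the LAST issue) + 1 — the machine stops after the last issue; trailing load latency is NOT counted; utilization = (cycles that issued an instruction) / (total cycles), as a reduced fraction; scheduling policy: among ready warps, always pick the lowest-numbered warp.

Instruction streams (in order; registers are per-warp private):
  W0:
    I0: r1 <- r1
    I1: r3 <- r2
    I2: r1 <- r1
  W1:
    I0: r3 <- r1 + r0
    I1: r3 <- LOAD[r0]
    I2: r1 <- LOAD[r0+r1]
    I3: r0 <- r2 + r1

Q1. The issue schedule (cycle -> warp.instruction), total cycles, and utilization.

cycle 0: W0.I0
cycle 1: W0.I1
cycle 2: W0.I2
cycle 3: W1.I0
cycle 4: W1.I1
cycle 5: W1.I2
cycle 6: idle
cycle 7: idle
cycle 8: idle
cycle 9: idle
cycle 10: idle
cycle 11: idle
cycle 12: idle
cycle 13: W1.I3

Answer: 14 cycles, utilization 1/2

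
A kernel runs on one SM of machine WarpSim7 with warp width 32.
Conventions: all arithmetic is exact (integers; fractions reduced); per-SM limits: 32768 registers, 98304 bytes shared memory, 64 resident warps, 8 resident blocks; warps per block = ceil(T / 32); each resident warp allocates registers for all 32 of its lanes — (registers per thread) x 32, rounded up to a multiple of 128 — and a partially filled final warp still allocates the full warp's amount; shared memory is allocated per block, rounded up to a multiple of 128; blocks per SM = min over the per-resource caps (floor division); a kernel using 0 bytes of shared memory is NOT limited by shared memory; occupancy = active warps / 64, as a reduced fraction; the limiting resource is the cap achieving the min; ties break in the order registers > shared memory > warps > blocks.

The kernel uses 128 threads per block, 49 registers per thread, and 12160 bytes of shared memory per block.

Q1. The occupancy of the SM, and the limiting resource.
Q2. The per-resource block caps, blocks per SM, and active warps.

Answer: occupancy 1/4, limited by registers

registers: 4 blocks
shared memory: 8 blocks
warps: 16 blocks
blocks: 8 blocks

Answer: 4 blocks, 16 active warps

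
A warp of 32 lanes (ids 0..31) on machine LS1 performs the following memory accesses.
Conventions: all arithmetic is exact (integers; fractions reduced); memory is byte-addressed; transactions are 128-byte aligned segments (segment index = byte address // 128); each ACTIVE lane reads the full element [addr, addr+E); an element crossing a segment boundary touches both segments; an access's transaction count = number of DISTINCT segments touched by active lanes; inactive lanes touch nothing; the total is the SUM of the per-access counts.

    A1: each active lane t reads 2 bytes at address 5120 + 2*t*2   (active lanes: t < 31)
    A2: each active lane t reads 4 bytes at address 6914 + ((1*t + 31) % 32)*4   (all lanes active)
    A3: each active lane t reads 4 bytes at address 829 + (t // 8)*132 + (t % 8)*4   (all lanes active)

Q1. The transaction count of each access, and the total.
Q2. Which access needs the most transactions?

A1: 1 transaction
A2: 2 transactions
A3: 4 transactions

Answer: 1,2,4; total 7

Answer: A3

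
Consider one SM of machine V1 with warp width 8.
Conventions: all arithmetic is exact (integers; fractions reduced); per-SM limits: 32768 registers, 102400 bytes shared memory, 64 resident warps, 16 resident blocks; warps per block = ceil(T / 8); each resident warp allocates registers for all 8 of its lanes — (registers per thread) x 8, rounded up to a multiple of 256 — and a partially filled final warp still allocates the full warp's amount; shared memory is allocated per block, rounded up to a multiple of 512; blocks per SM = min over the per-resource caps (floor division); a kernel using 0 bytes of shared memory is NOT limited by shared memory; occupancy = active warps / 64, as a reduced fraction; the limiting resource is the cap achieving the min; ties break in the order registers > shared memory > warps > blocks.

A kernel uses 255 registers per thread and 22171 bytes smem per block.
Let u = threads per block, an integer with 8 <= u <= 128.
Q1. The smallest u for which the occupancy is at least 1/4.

Answer: u = 25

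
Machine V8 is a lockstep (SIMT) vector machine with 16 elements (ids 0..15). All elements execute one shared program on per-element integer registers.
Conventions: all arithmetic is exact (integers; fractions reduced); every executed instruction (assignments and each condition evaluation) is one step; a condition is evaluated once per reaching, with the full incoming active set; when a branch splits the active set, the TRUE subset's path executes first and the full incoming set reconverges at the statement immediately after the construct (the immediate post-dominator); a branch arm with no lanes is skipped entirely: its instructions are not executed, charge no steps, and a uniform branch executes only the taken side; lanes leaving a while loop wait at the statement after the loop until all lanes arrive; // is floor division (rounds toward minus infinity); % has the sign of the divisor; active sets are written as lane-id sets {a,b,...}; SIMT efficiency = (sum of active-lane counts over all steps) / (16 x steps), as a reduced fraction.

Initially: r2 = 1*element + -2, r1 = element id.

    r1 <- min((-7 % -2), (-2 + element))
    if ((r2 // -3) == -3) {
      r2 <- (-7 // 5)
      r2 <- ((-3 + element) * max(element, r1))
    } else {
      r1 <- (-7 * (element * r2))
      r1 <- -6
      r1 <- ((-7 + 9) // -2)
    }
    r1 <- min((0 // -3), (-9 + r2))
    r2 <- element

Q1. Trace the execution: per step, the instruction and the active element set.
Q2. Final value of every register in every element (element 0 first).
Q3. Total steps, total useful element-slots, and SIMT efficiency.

step 0: r1 <- min((-7 % -2), (-2 + element)) {0,1,2,3,4,5,6,7,8,9,10,11,12,13,14,15}
step 1: eval ((r2 // -3) == -3)      {0,1,2,3,4,5,6,7,8,9,10,11,12,13,14,15}
step 2: r2 <- (-7 // 5)              {9,10,11}
step 3: r2 <- ((-3 + element) * max(element, r1)) {9,10,11}
step 4: r1 <- (-7 * (element * r2))  {0,1,2,3,4,5,6,7,8,12,13,14,15}
step 5: r1 <- -6                     {0,1,2,3,4,5,6,7,8,12,13,14,15}
step 6: r1 <- ((-7 + 9) // -2)       {0,1,2,3,4,5,6,7,8,12,13,14,15}
step 7: r1 <- min((0 // -3), (-9 + r2)) {0,1,2,3,4,5,6,7,8,9,10,11,12,13,14,15}
step 8: r2 <- element                {0,1,2,3,4,5,6,7,8,9,10,11,12,13,14,15}

Answer: 9 steps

r2: 0,1,2,3,4,5,6,7,8,9,10,11,12,13,14,15
r1: -11,-10,-9,-8,-7,-6,-5,-4,-3,0,0,0,0,0,0,0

steps = 9; useful = 109; efficiency = 109/144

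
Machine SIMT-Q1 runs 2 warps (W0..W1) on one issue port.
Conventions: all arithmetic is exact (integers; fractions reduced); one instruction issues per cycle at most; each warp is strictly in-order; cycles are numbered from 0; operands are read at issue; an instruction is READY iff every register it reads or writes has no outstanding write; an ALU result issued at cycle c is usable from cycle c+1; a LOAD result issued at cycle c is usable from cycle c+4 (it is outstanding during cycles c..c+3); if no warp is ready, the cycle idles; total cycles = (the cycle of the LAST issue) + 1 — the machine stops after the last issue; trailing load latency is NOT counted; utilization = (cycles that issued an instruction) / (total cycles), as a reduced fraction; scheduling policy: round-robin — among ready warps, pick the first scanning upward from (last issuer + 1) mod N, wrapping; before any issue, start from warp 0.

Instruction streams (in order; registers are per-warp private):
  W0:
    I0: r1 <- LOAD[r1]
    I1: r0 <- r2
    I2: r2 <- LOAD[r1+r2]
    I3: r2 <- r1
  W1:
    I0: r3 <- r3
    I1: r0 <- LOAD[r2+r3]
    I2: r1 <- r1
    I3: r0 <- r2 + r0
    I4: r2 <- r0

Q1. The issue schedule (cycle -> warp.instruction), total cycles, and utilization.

cycle 0: W0.I0
cycle 1: W1.I0
cycle 2: W0.I1
cycle 3: W1.I1
cycle 4: W0.I2
cycle 5: W1.I2
cycle 6: idle
cycle 7: W1.I3
cycle 8: W0.I3
cycle 9: W1.I4

Answer: 10 cycles, utilization 9/10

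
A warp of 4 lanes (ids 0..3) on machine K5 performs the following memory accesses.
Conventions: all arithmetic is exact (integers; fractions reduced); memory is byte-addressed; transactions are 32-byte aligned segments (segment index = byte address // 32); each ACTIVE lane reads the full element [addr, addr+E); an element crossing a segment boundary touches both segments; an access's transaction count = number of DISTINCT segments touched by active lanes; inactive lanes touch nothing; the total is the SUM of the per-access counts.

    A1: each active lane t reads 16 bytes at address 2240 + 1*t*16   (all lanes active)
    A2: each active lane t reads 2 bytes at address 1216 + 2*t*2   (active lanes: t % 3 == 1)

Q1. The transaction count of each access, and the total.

A1: 2 transactions
A2: 1 transaction

Answer: 2,1; total 3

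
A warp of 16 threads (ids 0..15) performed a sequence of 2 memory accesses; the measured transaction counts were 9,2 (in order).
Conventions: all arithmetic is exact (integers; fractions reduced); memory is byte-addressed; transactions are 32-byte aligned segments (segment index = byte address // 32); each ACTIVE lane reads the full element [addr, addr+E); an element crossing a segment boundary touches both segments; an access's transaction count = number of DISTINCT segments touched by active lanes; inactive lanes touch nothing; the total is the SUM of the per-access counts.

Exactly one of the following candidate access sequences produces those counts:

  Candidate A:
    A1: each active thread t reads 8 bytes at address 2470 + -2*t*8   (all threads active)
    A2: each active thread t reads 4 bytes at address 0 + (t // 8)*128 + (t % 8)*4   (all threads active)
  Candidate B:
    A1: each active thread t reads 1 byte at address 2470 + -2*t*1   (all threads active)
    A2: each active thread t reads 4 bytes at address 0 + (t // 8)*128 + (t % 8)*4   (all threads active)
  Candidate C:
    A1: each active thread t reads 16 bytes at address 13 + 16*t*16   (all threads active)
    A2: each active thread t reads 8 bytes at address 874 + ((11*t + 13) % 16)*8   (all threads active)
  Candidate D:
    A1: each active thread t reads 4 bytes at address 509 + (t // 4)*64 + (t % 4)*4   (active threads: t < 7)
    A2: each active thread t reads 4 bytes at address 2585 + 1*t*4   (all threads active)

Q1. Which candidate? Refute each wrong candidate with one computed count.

B: A1 gives 2 transactions, not 9
C: A1 gives 16 transactions, not 9
D: A1 gives 4 transactions, not 9
A: all counts match (9,2)

Answer: A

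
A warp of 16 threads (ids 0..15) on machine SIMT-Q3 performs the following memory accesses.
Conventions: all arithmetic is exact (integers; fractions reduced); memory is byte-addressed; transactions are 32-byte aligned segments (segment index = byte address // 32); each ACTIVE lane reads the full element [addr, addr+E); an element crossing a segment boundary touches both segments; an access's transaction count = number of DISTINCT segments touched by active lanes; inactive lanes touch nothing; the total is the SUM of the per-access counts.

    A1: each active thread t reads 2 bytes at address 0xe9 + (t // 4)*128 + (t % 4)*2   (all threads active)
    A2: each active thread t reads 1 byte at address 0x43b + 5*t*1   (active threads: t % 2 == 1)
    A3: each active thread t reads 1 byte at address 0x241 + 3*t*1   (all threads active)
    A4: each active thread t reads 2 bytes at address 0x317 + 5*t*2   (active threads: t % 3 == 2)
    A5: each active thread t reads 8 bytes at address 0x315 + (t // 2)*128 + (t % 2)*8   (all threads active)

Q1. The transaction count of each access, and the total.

A1: 4 transactions
A2: 3 transactions
A3: 2 transactions
A4: 5 transactions
A5: 16 transactions

Answer: 4,3,2,5,16; total 30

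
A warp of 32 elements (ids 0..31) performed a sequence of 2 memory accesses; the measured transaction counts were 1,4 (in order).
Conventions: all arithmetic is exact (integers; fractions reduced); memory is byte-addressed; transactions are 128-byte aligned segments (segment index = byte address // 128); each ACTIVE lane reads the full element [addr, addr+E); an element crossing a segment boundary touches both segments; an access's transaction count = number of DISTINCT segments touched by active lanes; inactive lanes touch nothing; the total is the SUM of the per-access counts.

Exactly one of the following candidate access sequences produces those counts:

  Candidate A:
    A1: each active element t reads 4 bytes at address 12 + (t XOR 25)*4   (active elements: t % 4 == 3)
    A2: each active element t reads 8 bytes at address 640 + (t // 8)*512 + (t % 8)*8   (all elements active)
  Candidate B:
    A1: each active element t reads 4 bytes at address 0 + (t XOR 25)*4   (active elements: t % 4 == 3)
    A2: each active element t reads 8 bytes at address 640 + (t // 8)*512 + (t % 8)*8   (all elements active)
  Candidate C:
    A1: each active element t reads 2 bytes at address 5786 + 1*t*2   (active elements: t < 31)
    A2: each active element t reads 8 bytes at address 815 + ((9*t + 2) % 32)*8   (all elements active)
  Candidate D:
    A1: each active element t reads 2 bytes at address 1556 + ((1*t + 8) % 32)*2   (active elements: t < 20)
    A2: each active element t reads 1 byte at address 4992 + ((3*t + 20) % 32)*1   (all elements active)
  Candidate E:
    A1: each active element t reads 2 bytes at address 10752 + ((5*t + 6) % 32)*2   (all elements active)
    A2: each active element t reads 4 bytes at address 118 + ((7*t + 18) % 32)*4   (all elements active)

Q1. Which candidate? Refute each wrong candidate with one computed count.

A: A1 gives 2 transactions, not 1
C: A2 gives 3 transactions, not 4
D: A2 gives 1 transaction, not 4
E: A2 gives 2 transactions, not 4
B: all counts match (1,4)

Answer: B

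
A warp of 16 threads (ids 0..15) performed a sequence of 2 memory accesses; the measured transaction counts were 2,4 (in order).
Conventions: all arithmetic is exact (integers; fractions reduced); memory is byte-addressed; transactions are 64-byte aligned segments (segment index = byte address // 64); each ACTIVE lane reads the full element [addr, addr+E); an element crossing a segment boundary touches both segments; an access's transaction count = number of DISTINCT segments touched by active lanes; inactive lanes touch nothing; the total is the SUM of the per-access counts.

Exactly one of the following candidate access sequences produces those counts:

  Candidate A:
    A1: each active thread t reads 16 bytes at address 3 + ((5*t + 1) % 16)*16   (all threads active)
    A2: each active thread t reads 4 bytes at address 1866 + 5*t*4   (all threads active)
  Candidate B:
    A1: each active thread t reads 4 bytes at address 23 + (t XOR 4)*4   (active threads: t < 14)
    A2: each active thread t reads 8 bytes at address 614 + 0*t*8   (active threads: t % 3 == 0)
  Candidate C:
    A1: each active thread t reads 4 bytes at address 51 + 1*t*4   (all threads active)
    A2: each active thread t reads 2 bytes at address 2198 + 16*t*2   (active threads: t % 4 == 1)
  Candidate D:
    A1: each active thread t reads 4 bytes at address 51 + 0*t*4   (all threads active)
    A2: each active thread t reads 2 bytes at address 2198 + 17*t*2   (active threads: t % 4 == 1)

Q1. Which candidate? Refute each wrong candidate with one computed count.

A: A1 gives 5 transactions, not 2
B: A2 gives 1 transaction, not 4
D: A1 gives 1 transaction, not 2
C: all counts match (2,4)

Answer: C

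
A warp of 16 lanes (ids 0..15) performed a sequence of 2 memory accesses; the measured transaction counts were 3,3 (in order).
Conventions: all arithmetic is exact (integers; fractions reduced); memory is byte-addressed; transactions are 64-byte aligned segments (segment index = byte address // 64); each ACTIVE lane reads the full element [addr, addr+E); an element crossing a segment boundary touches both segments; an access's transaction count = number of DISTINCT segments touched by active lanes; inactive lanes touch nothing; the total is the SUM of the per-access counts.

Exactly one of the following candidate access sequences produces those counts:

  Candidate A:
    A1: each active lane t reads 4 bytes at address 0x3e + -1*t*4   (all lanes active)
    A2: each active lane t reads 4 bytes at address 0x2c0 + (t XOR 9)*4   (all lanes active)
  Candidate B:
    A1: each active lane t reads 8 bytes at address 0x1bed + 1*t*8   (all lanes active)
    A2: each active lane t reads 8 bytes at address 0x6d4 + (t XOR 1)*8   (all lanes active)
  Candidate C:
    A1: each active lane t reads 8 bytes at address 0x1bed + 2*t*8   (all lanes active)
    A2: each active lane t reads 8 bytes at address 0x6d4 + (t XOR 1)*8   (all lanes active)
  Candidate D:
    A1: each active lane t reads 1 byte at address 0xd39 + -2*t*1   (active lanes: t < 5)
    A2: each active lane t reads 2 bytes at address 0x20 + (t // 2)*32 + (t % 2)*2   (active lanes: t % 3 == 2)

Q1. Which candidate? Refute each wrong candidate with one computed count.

A: A1 gives 2 transactions, not 3
C: A1 gives 5 transactions, not 3
D: A1 gives 1 transaction, not 3
B: all counts match (3,3)

Answer: B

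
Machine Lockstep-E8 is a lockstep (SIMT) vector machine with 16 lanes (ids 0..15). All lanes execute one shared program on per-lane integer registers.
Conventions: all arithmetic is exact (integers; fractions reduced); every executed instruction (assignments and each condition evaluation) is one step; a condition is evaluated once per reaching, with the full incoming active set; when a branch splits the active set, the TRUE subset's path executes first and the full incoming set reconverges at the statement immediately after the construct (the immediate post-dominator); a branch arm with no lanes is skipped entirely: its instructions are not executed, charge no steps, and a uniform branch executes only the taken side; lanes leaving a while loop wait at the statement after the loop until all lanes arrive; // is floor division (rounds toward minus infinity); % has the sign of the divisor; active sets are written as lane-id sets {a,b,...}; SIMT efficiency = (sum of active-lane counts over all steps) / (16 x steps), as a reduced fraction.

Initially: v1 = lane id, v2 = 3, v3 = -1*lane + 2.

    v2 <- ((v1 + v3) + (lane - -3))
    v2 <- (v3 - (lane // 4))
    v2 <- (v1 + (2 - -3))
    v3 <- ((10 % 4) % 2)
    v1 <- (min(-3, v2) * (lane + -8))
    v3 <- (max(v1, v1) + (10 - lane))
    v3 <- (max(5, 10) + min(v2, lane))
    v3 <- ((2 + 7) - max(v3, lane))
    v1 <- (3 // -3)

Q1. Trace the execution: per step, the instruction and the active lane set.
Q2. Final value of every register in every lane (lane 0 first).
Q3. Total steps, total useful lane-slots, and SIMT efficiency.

step 0: v2 <- ((v1 + v3) + (lane - -3)) {0,1,2,3,4,5,6,7,8,9,10,11,12,13,14,15}
step 1: v2 <- (v3 - (lane // 4))     {0,1,2,3,4,5,6,7,8,9,10,11,12,13,14,15}
step 2: v2 <- (v1 + (2 - -3))        {0,1,2,3,4,5,6,7,8,9,10,11,12,13,14,15}
step 3: v3 <- ((10 % 4) % 2)         {0,1,2,3,4,5,6,7,8,9,10,11,12,13,14,15}
step 4: v1 <- (min(-3, v2) * (lane + -8)) {0,1,2,3,4,5,6,7,8,9,10,11,12,13,14,15}
step 5: v3 <- (max(v1, v1) + (10 - lane)) {0,1,2,3,4,5,6,7,8,9,10,11,12,13,14,15}
step 6: v3 <- (max(5, 10) + min(v2, lane)) {0,1,2,3,4,5,6,7,8,9,10,11,12,13,14,15}
step 7: v3 <- ((2 + 7) - max(v3, lane)) {0,1,2,3,4,5,6,7,8,9,10,11,12,13,14,15}
step 8: v1 <- (3 // -3)              {0,1,2,3,4,5,6,7,8,9,10,11,12,13,14,15}

Answer: 9 steps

v1: -1,-1,-1,-1,-1,-1,-1,-1,-1,-1,-1,-1,-1,-1,-1,-1
v2: 5,6,7,8,9,10,11,12,13,14,15,16,17,18,19,20
v3: -1,-2,-3,-4,-5,-6,-7,-8,-9,-10,-11,-12,-13,-14,-15,-16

steps = 9; useful = 144; efficiency = 144/144 = 1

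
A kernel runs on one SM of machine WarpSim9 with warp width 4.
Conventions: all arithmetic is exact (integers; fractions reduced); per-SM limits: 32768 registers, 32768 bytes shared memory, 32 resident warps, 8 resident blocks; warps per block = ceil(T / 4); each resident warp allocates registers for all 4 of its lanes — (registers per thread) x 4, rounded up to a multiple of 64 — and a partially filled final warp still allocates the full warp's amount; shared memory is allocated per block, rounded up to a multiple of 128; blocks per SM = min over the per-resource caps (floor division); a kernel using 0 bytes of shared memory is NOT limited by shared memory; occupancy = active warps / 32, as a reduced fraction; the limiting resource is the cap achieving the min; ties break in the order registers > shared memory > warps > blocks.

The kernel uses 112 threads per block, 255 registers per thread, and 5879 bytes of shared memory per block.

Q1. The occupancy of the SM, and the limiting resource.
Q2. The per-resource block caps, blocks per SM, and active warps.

Answer: occupancy 7/8, limited by registers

registers: 1 block
shared memory: 5 blocks
warps: 1 block
blocks: 8 blocks

Answer: 1 block, 28 active warps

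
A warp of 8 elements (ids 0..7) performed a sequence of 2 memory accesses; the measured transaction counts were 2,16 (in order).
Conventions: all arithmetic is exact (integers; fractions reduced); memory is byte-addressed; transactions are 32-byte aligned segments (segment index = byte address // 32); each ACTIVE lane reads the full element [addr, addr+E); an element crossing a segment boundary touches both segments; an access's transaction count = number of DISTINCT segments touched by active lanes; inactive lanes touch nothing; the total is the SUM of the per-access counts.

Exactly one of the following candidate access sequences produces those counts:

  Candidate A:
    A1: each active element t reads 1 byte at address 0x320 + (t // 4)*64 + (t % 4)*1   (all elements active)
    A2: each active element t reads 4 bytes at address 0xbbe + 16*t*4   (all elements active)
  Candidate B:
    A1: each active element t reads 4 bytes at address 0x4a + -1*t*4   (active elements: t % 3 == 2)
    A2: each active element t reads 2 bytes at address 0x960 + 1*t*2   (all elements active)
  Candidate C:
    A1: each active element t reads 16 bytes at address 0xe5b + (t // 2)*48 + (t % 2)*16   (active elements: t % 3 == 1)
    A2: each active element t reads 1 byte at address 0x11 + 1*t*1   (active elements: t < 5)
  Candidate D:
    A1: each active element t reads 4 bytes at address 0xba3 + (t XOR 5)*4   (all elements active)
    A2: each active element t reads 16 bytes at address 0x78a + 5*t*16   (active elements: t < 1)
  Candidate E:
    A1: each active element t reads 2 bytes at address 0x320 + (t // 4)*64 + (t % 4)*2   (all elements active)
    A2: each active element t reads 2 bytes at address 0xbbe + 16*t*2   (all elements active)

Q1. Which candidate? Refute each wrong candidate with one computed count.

B: A2 gives 1 transaction, not 16
C: A1 gives 5 transactions, not 2
D: A2 gives 1 transaction, not 16
E: A2 gives 8 transactions, not 16
A: all counts match (2,16)

Answer: A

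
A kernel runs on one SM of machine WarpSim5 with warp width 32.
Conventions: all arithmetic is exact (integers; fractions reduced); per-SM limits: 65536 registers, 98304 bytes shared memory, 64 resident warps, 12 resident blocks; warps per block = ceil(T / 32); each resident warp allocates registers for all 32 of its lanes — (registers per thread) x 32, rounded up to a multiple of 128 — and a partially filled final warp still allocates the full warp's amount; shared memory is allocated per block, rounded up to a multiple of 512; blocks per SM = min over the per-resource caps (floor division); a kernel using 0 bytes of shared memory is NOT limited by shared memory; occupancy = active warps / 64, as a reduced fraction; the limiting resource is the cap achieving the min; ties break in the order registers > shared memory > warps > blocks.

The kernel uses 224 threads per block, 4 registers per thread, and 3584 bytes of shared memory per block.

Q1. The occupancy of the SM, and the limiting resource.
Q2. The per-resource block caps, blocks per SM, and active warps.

Answer: occupancy 63/64, limited by warps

registers: 73 blocks
shared memory: 27 blocks
warps: 9 blocks
blocks: 12 blocks

Answer: 9 blocks, 63 active warps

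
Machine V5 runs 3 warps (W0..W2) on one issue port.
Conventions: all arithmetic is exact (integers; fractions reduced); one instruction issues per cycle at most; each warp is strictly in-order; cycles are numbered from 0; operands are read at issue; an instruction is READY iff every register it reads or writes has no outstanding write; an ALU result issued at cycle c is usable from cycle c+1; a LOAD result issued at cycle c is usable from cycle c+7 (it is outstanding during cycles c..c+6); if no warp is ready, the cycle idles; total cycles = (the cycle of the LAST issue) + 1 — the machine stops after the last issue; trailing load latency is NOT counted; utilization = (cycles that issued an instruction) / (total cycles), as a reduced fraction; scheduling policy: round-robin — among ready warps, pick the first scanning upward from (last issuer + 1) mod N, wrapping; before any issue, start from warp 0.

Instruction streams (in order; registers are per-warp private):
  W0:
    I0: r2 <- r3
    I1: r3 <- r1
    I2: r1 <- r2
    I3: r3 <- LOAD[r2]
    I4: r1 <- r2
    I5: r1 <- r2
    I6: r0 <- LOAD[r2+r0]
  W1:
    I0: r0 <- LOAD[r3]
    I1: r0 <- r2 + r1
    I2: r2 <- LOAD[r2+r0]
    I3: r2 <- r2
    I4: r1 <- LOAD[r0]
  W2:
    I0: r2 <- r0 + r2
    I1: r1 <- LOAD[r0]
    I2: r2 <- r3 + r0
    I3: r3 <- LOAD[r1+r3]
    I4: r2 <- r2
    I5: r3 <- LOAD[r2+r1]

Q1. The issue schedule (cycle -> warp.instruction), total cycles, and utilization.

cycle 0: W0.I0
cycle 1: W1.I0
cycle 2: W2.I0
cycle 3: W0.I1
cycle 4: W2.I1
cycle 5: W0.I2
cycle 6: W2.I2
cycle 7: W0.I3
cycle 8: W1.I1
cycle 9: W0.I4
cycle 10: W1.I2
cycle 11: W2.I3
cycle 12: W0.I5
cycle 13: W2.I4
cycle 14: W0.I6
cycle 15: idle
cycle 16: idle
cycle 17: W1.I3
cycle 18: W2.I5
cycle 19: W1.I4

Answer: 20 cycles, utilization 9/10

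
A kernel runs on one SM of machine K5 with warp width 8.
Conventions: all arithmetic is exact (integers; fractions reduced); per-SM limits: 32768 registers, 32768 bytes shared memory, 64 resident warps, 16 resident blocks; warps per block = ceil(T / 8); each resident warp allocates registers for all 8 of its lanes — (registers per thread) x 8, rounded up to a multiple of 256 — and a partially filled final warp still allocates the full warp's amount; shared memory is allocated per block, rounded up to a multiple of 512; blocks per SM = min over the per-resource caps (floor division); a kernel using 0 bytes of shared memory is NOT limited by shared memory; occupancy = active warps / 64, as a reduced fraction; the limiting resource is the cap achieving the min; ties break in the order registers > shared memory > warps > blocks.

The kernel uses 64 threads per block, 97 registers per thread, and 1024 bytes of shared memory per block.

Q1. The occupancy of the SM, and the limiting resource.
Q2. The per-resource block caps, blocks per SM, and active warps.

Answer: occupancy 1/2, limited by registers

registers: 4 blocks
shared memory: 32 blocks
warps: 8 blocks
blocks: 16 blocks

Answer: 4 blocks, 32 active warps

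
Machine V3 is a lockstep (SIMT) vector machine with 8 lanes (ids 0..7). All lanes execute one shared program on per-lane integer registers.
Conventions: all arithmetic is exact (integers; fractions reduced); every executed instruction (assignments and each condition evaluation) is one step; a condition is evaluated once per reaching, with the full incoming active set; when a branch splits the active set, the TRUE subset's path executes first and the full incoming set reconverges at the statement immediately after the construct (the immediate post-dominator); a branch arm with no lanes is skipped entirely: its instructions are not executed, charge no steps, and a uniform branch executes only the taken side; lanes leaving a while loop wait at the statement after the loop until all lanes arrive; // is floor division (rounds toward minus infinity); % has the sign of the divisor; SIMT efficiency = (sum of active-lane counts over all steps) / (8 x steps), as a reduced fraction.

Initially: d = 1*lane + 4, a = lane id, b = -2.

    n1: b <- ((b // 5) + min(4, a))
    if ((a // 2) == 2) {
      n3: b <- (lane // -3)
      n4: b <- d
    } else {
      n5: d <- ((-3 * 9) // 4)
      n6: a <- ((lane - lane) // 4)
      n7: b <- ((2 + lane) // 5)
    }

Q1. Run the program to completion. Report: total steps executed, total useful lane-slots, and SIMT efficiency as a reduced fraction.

Answer: 7 steps, 38 useful, 19/28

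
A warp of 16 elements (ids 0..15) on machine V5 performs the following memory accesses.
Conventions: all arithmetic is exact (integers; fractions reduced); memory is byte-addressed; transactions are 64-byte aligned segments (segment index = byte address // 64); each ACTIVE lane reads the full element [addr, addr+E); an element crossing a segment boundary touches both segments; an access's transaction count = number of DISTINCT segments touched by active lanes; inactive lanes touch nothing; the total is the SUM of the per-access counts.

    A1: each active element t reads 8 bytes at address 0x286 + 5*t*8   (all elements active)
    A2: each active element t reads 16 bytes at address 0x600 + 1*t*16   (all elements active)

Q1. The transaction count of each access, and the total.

A1: 10 transactions
A2: 4 transactions

Answer: 10,4; total 14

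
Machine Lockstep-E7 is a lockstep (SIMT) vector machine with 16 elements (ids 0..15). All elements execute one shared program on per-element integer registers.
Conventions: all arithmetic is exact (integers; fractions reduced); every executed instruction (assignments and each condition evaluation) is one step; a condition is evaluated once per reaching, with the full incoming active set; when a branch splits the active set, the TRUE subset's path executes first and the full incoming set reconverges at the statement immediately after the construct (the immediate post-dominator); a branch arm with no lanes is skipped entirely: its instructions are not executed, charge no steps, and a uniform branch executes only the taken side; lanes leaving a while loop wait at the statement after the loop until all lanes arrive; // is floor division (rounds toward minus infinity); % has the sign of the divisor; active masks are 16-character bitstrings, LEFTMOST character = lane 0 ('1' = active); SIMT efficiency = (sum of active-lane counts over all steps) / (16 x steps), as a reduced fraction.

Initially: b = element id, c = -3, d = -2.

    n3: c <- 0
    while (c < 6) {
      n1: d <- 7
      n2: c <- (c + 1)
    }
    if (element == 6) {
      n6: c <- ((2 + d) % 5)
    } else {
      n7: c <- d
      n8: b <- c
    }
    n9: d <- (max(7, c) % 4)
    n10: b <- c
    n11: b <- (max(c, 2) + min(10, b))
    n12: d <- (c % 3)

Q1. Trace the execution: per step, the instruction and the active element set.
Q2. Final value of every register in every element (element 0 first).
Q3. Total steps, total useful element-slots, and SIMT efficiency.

step 0: c <- 0                       1111111111111111
step 1: eval (c < 6)                 1111111111111111
step 2: d <- 7                       1111111111111111
step 3: c <- (c + 1)                 1111111111111111
step 4: eval (c < 6)                 1111111111111111
step 5: d <- 7                       1111111111111111
step 6: c <- (c + 1)                 1111111111111111
step 7: eval (c < 6)                 1111111111111111
step 8: d <- 7                       1111111111111111
step 9: c <- (c + 1)                 1111111111111111
step 10: eval (c < 6)                 1111111111111111
step 11: d <- 7                       1111111111111111
step 12: c <- (c + 1)                 1111111111111111
step 13: eval (c < 6)                 1111111111111111
step 14: d <- 7                       1111111111111111
step 15: c <- (c + 1)                 1111111111111111
step 16: eval (c < 6)                 1111111111111111
step 17: d <- 7                       1111111111111111
step 18: c <- (c + 1)                 1111111111111111
step 19: eval (c < 6)                 1111111111111111
step 20: eval (element == 6)          1111111111111111
step 21: c <- ((2 + d) % 5)           0000001000000000
step 22: c <- d                       1111110111111111
step 23: b <- c                       1111110111111111
step 24: d <- (max(7, c) % 4)         1111111111111111
step 25: b <- c                       1111111111111111
step 26: b <- (max(c, 2) + min(10, b)) 1111111111111111
step 27: d <- (c % 3)                 1111111111111111

Answer: 28 steps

b: 14,14,14,14,14,14,8,14,14,14,14,14,14,14,14,14
c: 7,7,7,7,7,7,4,7,7,7,7,7,7,7,7,7
d: 1,1,1,1,1,1,1,1,1,1,1,1,1,1,1,1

steps = 28; useful = 431; efficiency = 431/448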